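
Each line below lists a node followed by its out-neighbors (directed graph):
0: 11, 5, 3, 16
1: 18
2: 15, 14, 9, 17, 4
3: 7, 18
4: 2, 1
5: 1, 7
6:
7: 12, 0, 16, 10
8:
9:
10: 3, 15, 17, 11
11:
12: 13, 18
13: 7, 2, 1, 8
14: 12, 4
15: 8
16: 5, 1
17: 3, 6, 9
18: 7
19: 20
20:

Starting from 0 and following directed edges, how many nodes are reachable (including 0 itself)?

BFS from 0 visits: 0, 11, 5, 3, 16, 1, 7, 18, 12, 10, 13, 15, 17, 2, 8, 6, 9, 14, 4
Reachable nodes: 19 of 21 total.

19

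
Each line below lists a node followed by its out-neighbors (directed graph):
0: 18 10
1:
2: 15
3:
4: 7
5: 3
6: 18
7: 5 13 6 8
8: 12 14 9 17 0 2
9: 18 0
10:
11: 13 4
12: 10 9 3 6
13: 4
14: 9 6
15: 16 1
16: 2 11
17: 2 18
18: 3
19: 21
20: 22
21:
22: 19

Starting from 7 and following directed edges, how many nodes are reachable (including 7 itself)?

BFS from 7 visits: 7, 13, 8, 6, 5, 4, 17, 14, 12, 9, 2, 0, 18, 3, 10, 15, 16, 1, 11
Reachable nodes: 19 of 23 total.

19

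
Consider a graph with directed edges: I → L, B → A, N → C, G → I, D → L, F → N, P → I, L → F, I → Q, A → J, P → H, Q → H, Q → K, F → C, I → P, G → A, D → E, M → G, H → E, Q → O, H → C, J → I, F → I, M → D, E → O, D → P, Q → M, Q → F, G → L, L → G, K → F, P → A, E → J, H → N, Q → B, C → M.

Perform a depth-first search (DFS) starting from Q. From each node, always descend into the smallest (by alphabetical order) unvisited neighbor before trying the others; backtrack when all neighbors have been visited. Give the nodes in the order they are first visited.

Q → B → A → J → I → L → F → C → M → D → E → O → P → H → N → G → K

Visit Q
Q → B
B → A
A → J
J → I
I → L
L → F
F → C
C → M
M → D
D → E
E → O
D → P
P → H
H → N
M → G
Q → K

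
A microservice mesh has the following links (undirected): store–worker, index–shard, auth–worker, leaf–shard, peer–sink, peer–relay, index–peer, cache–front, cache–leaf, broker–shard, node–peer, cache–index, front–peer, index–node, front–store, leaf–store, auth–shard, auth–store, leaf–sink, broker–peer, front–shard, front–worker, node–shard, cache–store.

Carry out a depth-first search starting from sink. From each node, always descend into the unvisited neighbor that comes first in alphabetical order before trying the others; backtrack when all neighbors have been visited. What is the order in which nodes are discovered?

Visit sink
sink → leaf
leaf → cache
cache → front
front → peer
peer → broker
broker → shard
shard → auth
auth → store
store → worker
shard → index
index → node
peer → relay

sink, leaf, cache, front, peer, broker, shard, auth, store, worker, index, node, relay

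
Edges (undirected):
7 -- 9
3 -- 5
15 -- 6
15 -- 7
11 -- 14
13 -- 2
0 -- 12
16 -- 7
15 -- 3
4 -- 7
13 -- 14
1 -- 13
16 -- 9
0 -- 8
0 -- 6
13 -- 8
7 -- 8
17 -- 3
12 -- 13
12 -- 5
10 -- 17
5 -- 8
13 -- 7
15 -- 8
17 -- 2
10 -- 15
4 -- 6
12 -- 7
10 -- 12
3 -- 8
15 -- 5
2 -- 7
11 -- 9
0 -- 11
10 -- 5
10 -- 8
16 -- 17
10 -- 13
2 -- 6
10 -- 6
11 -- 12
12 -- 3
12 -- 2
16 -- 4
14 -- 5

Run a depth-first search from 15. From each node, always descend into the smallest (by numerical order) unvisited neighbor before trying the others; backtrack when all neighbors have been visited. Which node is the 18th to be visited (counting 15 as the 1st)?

17

Visit 15
15 → 3
3 → 5
5 → 8
8 → 0
0 → 6
6 → 2
2 → 7
7 → 4
4 → 16
16 → 9
9 → 11
11 → 12
12 → 10
10 → 13
13 → 1
13 → 14
10 → 17

Visit order: 15, 3, 5, 8, 0, 6, 2, 7, 4, 16, 9, 11, 12, 10, 13, 1, 14, 17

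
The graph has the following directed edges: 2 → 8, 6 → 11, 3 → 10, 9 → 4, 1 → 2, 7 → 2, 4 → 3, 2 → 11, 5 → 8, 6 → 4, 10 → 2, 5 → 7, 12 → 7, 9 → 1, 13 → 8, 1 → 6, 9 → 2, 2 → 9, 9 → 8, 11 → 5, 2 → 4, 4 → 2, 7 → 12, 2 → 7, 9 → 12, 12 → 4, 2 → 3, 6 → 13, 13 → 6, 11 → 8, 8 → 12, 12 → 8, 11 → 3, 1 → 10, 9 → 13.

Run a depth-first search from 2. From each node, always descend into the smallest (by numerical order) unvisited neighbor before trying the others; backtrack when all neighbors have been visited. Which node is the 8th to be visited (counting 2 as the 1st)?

Visit 2
2 → 3
3 → 10
2 → 4
2 → 7
7 → 12
12 → 8
2 → 9
9 → 1
1 → 6
6 → 11
11 → 5
6 → 13

Visit order: 2, 3, 10, 4, 7, 12, 8, 9, 1, 6, 11, 5, 13

9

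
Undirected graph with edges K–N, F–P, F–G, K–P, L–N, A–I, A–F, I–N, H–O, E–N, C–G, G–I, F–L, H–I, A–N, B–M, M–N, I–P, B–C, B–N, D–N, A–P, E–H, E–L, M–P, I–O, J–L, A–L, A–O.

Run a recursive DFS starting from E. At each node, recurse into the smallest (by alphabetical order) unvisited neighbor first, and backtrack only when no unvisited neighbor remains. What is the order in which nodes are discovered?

Visit E
E → H
H → I
I → A
A → F
F → G
G → C
C → B
B → M
M → N
N → D
N → K
K → P
N → L
L → J
A → O

E -> H -> I -> A -> F -> G -> C -> B -> M -> N -> D -> K -> P -> L -> J -> O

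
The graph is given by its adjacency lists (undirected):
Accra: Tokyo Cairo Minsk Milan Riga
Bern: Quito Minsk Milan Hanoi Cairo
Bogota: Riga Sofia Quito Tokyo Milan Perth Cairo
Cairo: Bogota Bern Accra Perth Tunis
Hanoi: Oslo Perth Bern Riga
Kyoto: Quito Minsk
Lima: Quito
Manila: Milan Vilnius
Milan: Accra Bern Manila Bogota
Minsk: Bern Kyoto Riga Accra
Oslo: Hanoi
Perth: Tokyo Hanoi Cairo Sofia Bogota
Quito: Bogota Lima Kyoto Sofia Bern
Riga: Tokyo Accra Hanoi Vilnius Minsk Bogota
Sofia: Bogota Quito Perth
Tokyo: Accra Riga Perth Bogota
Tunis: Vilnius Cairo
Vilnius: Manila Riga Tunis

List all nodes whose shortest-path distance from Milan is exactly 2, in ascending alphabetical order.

Cairo, Hanoi, Minsk, Perth, Quito, Riga, Sofia, Tokyo, Vilnius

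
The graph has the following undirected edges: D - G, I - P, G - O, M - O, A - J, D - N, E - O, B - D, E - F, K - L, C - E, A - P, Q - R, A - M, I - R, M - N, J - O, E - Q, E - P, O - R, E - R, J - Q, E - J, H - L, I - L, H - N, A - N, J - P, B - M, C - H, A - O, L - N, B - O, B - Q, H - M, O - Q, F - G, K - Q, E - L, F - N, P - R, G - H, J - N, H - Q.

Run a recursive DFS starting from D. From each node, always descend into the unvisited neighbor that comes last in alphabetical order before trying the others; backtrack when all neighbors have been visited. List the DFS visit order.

D, N, M, O, R, Q, K, L, I, P, J, E, F, G, H, C, A, B

Visit D
D → N
N → M
M → O
O → R
R → Q
Q → K
K → L
L → I
I → P
P → J
J → E
E → F
F → G
G → H
H → C
J → A
Q → B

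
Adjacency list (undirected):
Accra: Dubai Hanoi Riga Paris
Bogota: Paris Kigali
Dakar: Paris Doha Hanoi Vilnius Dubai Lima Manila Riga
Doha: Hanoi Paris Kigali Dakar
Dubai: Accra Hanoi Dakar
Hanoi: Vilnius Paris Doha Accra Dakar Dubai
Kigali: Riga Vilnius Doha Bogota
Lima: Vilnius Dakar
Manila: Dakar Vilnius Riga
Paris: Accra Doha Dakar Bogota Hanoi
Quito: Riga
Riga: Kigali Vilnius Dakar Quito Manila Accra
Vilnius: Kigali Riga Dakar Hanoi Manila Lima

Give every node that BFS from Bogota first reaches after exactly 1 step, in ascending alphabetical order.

Level 0: Bogota
Level 1: Kigali, Paris
Level 2: Accra, Dakar, Doha, Hanoi, Riga, Vilnius
Level 3: Dubai, Lima, Manila, Quito

Kigali, Paris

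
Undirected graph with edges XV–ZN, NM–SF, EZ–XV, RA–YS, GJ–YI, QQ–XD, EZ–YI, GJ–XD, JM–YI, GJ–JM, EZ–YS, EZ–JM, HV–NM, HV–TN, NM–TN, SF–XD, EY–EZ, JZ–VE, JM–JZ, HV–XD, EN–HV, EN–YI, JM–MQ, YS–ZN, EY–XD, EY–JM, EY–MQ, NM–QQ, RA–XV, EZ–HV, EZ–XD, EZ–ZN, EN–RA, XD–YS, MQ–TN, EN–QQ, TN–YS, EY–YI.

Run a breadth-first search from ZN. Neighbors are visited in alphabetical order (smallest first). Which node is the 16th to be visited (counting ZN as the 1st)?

JZ

Visit ZN; enqueue EZ, XV, YS → queue [EZ, XV, YS]
Visit EZ; enqueue EY, HV, JM, XD, YI → queue [XV, YS, EY, HV, JM, XD, YI]
Visit XV; enqueue RA → queue [YS, EY, HV, JM, XD, YI, RA]
Visit YS; enqueue TN → queue [EY, HV, JM, XD, YI, RA, TN]
Visit EY; enqueue MQ → queue [HV, JM, XD, YI, RA, TN, MQ]
Visit HV; enqueue EN, NM → queue [JM, XD, YI, RA, TN, MQ, EN, NM]
Visit JM; enqueue GJ, JZ → queue [XD, YI, RA, TN, MQ, EN, NM, GJ, JZ]
Visit XD; enqueue QQ, SF → queue [YI, RA, TN, MQ, EN, NM, GJ, JZ, QQ, SF]
Visit YI → queue [RA, TN, MQ, EN, NM, GJ, JZ, QQ, SF]
Visit RA → queue [TN, MQ, EN, NM, GJ, JZ, QQ, SF]
Visit TN → queue [MQ, EN, NM, GJ, JZ, QQ, SF]
Visit MQ → queue [EN, NM, GJ, JZ, QQ, SF]
Visit EN → queue [NM, GJ, JZ, QQ, SF]
Visit NM → queue [GJ, JZ, QQ, SF]
Visit GJ → queue [JZ, QQ, SF]
Visit JZ; enqueue VE → queue [QQ, SF, VE]
Visit QQ → queue [SF, VE]
Visit SF → queue [VE]
Visit VE → queue []

Visit order: ZN, EZ, XV, YS, EY, HV, JM, XD, YI, RA, TN, MQ, EN, NM, GJ, JZ, QQ, SF, VE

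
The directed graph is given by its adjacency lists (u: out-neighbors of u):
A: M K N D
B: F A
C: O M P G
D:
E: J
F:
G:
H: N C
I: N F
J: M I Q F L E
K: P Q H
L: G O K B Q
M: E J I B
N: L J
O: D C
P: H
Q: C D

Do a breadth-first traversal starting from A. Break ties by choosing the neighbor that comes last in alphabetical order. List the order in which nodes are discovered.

A -> N -> M -> K -> D -> L -> J -> I -> E -> B -> Q -> P -> H -> O -> G -> F -> C

Visit A; enqueue N, M, K, D → queue [N, M, K, D]
Visit N; enqueue L, J → queue [M, K, D, L, J]
Visit M; enqueue I, E, B → queue [K, D, L, J, I, E, B]
Visit K; enqueue Q, P, H → queue [D, L, J, I, E, B, Q, P, H]
Visit D → queue [L, J, I, E, B, Q, P, H]
Visit L; enqueue O, G → queue [J, I, E, B, Q, P, H, O, G]
Visit J; enqueue F → queue [I, E, B, Q, P, H, O, G, F]
Visit I → queue [E, B, Q, P, H, O, G, F]
Visit E → queue [B, Q, P, H, O, G, F]
Visit B → queue [Q, P, H, O, G, F]
Visit Q; enqueue C → queue [P, H, O, G, F, C]
Visit P → queue [H, O, G, F, C]
Visit H → queue [O, G, F, C]
Visit O → queue [G, F, C]
Visit G → queue [F, C]
Visit F → queue [C]
Visit C → queue []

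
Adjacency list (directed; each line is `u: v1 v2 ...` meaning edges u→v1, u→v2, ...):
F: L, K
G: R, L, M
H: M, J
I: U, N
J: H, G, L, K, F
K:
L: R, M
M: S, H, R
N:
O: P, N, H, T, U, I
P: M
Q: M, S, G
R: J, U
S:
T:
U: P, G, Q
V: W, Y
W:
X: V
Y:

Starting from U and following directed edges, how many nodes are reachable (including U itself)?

12

BFS from U visits: U, Q, P, G, S, M, R, L, H, J, K, F
Reachable nodes: 12 of 20 total.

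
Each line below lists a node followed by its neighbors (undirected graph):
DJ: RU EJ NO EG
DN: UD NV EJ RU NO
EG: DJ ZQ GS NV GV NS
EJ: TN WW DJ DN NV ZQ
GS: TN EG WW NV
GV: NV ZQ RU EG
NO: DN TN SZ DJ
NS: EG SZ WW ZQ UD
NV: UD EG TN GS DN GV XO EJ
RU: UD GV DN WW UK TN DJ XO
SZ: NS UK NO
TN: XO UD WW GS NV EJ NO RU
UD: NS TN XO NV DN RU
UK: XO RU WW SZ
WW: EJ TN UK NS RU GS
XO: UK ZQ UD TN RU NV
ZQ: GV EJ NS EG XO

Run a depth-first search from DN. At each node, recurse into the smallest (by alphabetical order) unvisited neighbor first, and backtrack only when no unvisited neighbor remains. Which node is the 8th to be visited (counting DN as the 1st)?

RU

Visit DN
DN → EJ
EJ → DJ
DJ → EG
EG → GS
GS → NV
NV → GV
GV → RU
RU → TN
TN → NO
NO → SZ
SZ → NS
NS → UD
UD → XO
XO → UK
UK → WW
XO → ZQ

Visit order: DN, EJ, DJ, EG, GS, NV, GV, RU, TN, NO, SZ, NS, UD, XO, UK, WW, ZQ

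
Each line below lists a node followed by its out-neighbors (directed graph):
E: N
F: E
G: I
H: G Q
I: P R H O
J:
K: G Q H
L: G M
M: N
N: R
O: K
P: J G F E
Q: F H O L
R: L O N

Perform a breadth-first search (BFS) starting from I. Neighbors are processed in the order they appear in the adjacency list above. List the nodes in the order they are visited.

I → P → R → H → O → J → G → F → E → L → N → Q → K → M

Visit I; enqueue P, R, H, O → queue [P, R, H, O]
Visit P; enqueue J, G, F, E → queue [R, H, O, J, G, F, E]
Visit R; enqueue L, N → queue [H, O, J, G, F, E, L, N]
Visit H; enqueue Q → queue [O, J, G, F, E, L, N, Q]
Visit O; enqueue K → queue [J, G, F, E, L, N, Q, K]
Visit J → queue [G, F, E, L, N, Q, K]
Visit G → queue [F, E, L, N, Q, K]
Visit F → queue [E, L, N, Q, K]
Visit E → queue [L, N, Q, K]
Visit L; enqueue M → queue [N, Q, K, M]
Visit N → queue [Q, K, M]
Visit Q → queue [K, M]
Visit K → queue [M]
Visit M → queue []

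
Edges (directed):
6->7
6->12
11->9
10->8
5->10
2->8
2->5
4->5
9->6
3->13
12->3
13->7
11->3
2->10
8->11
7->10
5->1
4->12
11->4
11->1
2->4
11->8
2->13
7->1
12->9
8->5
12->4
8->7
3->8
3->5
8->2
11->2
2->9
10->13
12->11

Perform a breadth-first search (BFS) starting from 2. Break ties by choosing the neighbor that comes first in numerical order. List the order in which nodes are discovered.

2 4 5 8 9 10 13 12 1 7 11 6 3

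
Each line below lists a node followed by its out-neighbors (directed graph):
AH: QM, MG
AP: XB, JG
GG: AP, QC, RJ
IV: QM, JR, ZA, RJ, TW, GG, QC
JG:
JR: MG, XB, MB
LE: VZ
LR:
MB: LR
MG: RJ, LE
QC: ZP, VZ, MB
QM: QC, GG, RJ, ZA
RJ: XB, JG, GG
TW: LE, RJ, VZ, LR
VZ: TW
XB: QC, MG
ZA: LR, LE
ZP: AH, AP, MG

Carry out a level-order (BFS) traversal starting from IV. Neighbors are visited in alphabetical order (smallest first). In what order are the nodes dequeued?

IV → GG → JR → QC → QM → RJ → TW → ZA → AP → MB → MG → XB → VZ → ZP → JG → LE → LR → AH

Visit IV; enqueue GG, JR, QC, QM, RJ, TW, ZA → queue [GG, JR, QC, QM, RJ, TW, ZA]
Visit GG; enqueue AP → queue [JR, QC, QM, RJ, TW, ZA, AP]
Visit JR; enqueue MB, MG, XB → queue [QC, QM, RJ, TW, ZA, AP, MB, MG, XB]
Visit QC; enqueue VZ, ZP → queue [QM, RJ, TW, ZA, AP, MB, MG, XB, VZ, ZP]
Visit QM → queue [RJ, TW, ZA, AP, MB, MG, XB, VZ, ZP]
Visit RJ; enqueue JG → queue [TW, ZA, AP, MB, MG, XB, VZ, ZP, JG]
Visit TW; enqueue LE, LR → queue [ZA, AP, MB, MG, XB, VZ, ZP, JG, LE, LR]
Visit ZA → queue [AP, MB, MG, XB, VZ, ZP, JG, LE, LR]
Visit AP → queue [MB, MG, XB, VZ, ZP, JG, LE, LR]
Visit MB → queue [MG, XB, VZ, ZP, JG, LE, LR]
Visit MG → queue [XB, VZ, ZP, JG, LE, LR]
Visit XB → queue [VZ, ZP, JG, LE, LR]
Visit VZ → queue [ZP, JG, LE, LR]
Visit ZP; enqueue AH → queue [JG, LE, LR, AH]
Visit JG → queue [LE, LR, AH]
Visit LE → queue [LR, AH]
Visit LR → queue [AH]
Visit AH → queue []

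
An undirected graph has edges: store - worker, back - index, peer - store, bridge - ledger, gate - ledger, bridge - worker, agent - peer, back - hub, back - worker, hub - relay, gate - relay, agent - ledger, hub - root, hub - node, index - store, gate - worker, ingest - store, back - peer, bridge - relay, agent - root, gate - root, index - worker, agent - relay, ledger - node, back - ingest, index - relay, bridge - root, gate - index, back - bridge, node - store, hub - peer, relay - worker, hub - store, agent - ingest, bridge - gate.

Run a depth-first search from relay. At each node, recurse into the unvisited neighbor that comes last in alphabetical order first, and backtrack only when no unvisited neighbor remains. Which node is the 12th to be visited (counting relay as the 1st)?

ingest

Visit relay
relay → worker
worker → store
store → peer
peer → hub
hub → root
root → gate
gate → ledger
ledger → node
ledger → bridge
bridge → back
back → ingest
ingest → agent
back → index

Visit order: relay, worker, store, peer, hub, root, gate, ledger, node, bridge, back, ingest, agent, index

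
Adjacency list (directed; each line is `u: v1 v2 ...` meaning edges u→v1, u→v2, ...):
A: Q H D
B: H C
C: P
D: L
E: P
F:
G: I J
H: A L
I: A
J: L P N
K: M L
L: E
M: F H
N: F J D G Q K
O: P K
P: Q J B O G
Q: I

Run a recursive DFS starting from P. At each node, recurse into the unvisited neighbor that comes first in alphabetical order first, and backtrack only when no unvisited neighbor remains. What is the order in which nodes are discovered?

P -> B -> C -> H -> A -> D -> L -> E -> Q -> I -> G -> J -> N -> F -> K -> M -> O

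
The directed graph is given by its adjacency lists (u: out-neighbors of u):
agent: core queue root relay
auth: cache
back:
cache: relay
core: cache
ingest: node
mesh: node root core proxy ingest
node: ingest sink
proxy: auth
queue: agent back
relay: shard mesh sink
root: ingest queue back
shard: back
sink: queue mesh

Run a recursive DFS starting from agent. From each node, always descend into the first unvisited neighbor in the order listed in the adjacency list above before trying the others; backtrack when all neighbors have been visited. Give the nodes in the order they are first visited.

agent → core → cache → relay → shard → back → mesh → node → ingest → sink → queue → root → proxy → auth

Visit agent
agent → core
core → cache
cache → relay
relay → shard
shard → back
relay → mesh
mesh → node
node → ingest
node → sink
sink → queue
mesh → root
mesh → proxy
proxy → auth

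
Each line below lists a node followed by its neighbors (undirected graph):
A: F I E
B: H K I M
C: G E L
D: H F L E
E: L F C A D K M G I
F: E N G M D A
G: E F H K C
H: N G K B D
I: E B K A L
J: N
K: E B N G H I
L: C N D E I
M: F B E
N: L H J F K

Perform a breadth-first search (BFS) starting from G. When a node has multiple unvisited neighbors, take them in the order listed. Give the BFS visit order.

Visit G; enqueue E, F, H, K, C → queue [E, F, H, K, C]
Visit E; enqueue L, A, D, M, I → queue [F, H, K, C, L, A, D, M, I]
Visit F; enqueue N → queue [H, K, C, L, A, D, M, I, N]
Visit H; enqueue B → queue [K, C, L, A, D, M, I, N, B]
Visit K → queue [C, L, A, D, M, I, N, B]
Visit C → queue [L, A, D, M, I, N, B]
Visit L → queue [A, D, M, I, N, B]
Visit A → queue [D, M, I, N, B]
Visit D → queue [M, I, N, B]
Visit M → queue [I, N, B]
Visit I → queue [N, B]
Visit N; enqueue J → queue [B, J]
Visit B → queue [J]
Visit J → queue []

G, E, F, H, K, C, L, A, D, M, I, N, B, J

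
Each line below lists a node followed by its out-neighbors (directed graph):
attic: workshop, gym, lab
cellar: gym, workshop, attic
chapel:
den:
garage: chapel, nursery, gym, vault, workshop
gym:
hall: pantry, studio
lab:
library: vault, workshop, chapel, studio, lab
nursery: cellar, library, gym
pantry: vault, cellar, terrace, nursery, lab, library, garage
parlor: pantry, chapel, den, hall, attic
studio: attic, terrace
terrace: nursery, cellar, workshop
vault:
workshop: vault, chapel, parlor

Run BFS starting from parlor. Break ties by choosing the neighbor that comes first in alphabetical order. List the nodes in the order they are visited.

parlor → attic → chapel → den → hall → pantry → gym → lab → workshop → studio → cellar → garage → library → nursery → terrace → vault

Visit parlor; enqueue attic, chapel, den, hall, pantry → queue [attic, chapel, den, hall, pantry]
Visit attic; enqueue gym, lab, workshop → queue [chapel, den, hall, pantry, gym, lab, workshop]
Visit chapel → queue [den, hall, pantry, gym, lab, workshop]
Visit den → queue [hall, pantry, gym, lab, workshop]
Visit hall; enqueue studio → queue [pantry, gym, lab, workshop, studio]
Visit pantry; enqueue cellar, garage, library, nursery, terrace, vault → queue [gym, lab, workshop, studio, cellar, garage, library, nursery, terrace, vault]
Visit gym → queue [lab, workshop, studio, cellar, garage, library, nursery, terrace, vault]
Visit lab → queue [workshop, studio, cellar, garage, library, nursery, terrace, vault]
Visit workshop → queue [studio, cellar, garage, library, nursery, terrace, vault]
Visit studio → queue [cellar, garage, library, nursery, terrace, vault]
Visit cellar → queue [garage, library, nursery, terrace, vault]
Visit garage → queue [library, nursery, terrace, vault]
Visit library → queue [nursery, terrace, vault]
Visit nursery → queue [terrace, vault]
Visit terrace → queue [vault]
Visit vault → queue []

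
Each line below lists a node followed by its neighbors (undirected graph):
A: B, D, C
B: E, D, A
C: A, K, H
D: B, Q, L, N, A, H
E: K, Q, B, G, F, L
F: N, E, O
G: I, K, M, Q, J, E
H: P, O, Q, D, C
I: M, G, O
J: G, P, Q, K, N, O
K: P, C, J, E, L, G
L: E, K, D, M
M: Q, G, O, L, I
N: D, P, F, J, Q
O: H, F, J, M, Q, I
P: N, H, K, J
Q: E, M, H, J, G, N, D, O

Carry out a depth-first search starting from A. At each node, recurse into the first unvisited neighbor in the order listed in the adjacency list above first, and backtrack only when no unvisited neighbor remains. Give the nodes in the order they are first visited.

A B E K P N D Q M G I O H C F J L

Visit A
A → B
B → E
E → K
K → P
P → N
N → D
D → Q
Q → M
M → G
G → I
I → O
O → H
H → C
O → F
O → J
M → L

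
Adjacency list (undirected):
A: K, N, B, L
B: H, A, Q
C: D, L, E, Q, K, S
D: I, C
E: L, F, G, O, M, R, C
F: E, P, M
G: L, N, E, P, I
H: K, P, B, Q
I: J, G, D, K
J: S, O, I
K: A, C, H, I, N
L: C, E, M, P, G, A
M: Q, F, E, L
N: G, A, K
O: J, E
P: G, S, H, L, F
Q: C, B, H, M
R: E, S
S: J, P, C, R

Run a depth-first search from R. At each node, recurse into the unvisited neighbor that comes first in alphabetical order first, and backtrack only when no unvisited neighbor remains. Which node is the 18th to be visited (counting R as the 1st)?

Visit R
R → E
E → C
C → D
D → I
I → G
G → L
L → A
A → B
B → H
H → K
K → N
H → P
P → F
F → M
M → Q
P → S
S → J
J → O

Visit order: R, E, C, D, I, G, L, A, B, H, K, N, P, F, M, Q, S, J, O

J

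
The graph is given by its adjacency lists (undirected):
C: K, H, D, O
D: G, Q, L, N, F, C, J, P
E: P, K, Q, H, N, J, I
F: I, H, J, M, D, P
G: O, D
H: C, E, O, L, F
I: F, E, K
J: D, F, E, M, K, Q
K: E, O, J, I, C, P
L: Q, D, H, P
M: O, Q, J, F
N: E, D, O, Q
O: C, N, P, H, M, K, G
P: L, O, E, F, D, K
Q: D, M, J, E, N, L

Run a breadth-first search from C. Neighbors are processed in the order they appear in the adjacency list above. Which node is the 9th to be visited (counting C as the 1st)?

Visit C; enqueue K, H, D, O → queue [K, H, D, O]
Visit K; enqueue E, J, I, P → queue [H, D, O, E, J, I, P]
Visit H; enqueue L, F → queue [D, O, E, J, I, P, L, F]
Visit D; enqueue G, Q, N → queue [O, E, J, I, P, L, F, G, Q, N]
Visit O; enqueue M → queue [E, J, I, P, L, F, G, Q, N, M]
Visit E → queue [J, I, P, L, F, G, Q, N, M]
Visit J → queue [I, P, L, F, G, Q, N, M]
Visit I → queue [P, L, F, G, Q, N, M]
Visit P → queue [L, F, G, Q, N, M]
Visit L → queue [F, G, Q, N, M]
Visit F → queue [G, Q, N, M]
Visit G → queue [Q, N, M]
Visit Q → queue [N, M]
Visit N → queue [M]
Visit M → queue []

Visit order: C, K, H, D, O, E, J, I, P, L, F, G, Q, N, M

P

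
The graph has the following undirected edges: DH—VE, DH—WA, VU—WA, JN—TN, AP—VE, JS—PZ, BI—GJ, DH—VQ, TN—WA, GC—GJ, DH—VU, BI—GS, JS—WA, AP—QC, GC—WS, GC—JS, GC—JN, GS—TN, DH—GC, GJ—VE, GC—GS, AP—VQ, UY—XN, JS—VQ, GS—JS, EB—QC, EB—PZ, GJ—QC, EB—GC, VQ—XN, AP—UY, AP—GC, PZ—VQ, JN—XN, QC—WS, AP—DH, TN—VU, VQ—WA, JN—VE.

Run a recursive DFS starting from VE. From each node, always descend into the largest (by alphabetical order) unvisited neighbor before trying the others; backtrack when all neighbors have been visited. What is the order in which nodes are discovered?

Visit VE
VE → JN
JN → XN
XN → VQ
VQ → WA
WA → VU
VU → TN
TN → GS
GS → JS
JS → PZ
PZ → EB
EB → QC
QC → WS
WS → GC
GC → GJ
GJ → BI
GC → DH
DH → AP
AP → UY

VE → JN → XN → VQ → WA → VU → TN → GS → JS → PZ → EB → QC → WS → GC → GJ → BI → DH → AP → UY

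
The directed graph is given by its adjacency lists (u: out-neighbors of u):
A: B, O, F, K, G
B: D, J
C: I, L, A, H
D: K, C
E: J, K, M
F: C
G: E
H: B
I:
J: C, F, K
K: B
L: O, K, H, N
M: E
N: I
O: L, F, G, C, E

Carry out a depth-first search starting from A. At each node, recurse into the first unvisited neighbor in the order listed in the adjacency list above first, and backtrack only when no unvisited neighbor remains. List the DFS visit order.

A, B, D, K, C, I, L, O, F, G, E, J, M, H, N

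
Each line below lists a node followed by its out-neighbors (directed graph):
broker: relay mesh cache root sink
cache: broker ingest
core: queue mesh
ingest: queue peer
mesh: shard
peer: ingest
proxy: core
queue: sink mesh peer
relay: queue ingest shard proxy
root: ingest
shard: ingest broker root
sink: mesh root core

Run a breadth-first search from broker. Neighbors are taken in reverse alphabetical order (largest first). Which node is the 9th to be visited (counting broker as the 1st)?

Visit broker; enqueue sink, root, relay, mesh, cache → queue [sink, root, relay, mesh, cache]
Visit sink; enqueue core → queue [root, relay, mesh, cache, core]
Visit root; enqueue ingest → queue [relay, mesh, cache, core, ingest]
Visit relay; enqueue shard, queue, proxy → queue [mesh, cache, core, ingest, shard, queue, proxy]
Visit mesh → queue [cache, core, ingest, shard, queue, proxy]
Visit cache → queue [core, ingest, shard, queue, proxy]
Visit core → queue [ingest, shard, queue, proxy]
Visit ingest; enqueue peer → queue [shard, queue, proxy, peer]
Visit shard → queue [queue, proxy, peer]
Visit queue → queue [proxy, peer]
Visit proxy → queue [peer]
Visit peer → queue []

Visit order: broker, sink, root, relay, mesh, cache, core, ingest, shard, queue, proxy, peer

shard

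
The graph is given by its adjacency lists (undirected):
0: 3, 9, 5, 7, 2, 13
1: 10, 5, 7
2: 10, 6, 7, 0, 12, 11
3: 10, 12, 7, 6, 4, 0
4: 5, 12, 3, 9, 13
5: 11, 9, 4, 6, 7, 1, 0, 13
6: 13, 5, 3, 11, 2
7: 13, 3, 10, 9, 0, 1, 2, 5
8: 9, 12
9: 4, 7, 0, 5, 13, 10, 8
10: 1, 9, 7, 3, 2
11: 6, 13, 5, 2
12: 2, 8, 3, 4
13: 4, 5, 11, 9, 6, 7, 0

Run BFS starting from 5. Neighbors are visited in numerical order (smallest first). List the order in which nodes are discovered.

5 0 1 4 6 7 9 11 13 2 3 10 12 8

Visit 5; enqueue 0, 1, 4, 6, 7, 9, 11, 13 → queue [0, 1, 4, 6, 7, 9, 11, 13]
Visit 0; enqueue 2, 3 → queue [1, 4, 6, 7, 9, 11, 13, 2, 3]
Visit 1; enqueue 10 → queue [4, 6, 7, 9, 11, 13, 2, 3, 10]
Visit 4; enqueue 12 → queue [6, 7, 9, 11, 13, 2, 3, 10, 12]
Visit 6 → queue [7, 9, 11, 13, 2, 3, 10, 12]
Visit 7 → queue [9, 11, 13, 2, 3, 10, 12]
Visit 9; enqueue 8 → queue [11, 13, 2, 3, 10, 12, 8]
Visit 11 → queue [13, 2, 3, 10, 12, 8]
Visit 13 → queue [2, 3, 10, 12, 8]
Visit 2 → queue [3, 10, 12, 8]
Visit 3 → queue [10, 12, 8]
Visit 10 → queue [12, 8]
Visit 12 → queue [8]
Visit 8 → queue []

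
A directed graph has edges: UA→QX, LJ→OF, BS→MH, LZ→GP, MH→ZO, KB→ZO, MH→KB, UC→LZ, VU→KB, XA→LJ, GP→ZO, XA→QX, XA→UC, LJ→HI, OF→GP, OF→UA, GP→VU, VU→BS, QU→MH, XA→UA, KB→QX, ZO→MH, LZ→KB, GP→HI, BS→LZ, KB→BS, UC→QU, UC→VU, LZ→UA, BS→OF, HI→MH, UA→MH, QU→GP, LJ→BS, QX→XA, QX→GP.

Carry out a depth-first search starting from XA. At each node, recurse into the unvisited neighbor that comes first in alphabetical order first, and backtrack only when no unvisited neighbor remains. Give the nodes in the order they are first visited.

XA, LJ, BS, LZ, GP, HI, MH, KB, QX, ZO, VU, UA, OF, UC, QU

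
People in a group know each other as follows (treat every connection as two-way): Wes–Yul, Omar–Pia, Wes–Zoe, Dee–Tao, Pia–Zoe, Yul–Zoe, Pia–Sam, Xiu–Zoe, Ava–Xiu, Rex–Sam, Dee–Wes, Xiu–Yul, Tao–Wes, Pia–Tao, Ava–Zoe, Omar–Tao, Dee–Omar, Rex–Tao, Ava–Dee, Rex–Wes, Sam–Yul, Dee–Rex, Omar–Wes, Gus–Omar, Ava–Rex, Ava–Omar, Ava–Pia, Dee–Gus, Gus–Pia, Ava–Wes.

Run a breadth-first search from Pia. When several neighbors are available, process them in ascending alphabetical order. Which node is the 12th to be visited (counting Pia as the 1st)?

Yul

Visit Pia; enqueue Ava, Gus, Omar, Sam, Tao, Zoe → queue [Ava, Gus, Omar, Sam, Tao, Zoe]
Visit Ava; enqueue Dee, Rex, Wes, Xiu → queue [Gus, Omar, Sam, Tao, Zoe, Dee, Rex, Wes, Xiu]
Visit Gus → queue [Omar, Sam, Tao, Zoe, Dee, Rex, Wes, Xiu]
Visit Omar → queue [Sam, Tao, Zoe, Dee, Rex, Wes, Xiu]
Visit Sam; enqueue Yul → queue [Tao, Zoe, Dee, Rex, Wes, Xiu, Yul]
Visit Tao → queue [Zoe, Dee, Rex, Wes, Xiu, Yul]
Visit Zoe → queue [Dee, Rex, Wes, Xiu, Yul]
Visit Dee → queue [Rex, Wes, Xiu, Yul]
Visit Rex → queue [Wes, Xiu, Yul]
Visit Wes → queue [Xiu, Yul]
Visit Xiu → queue [Yul]
Visit Yul → queue []

Visit order: Pia, Ava, Gus, Omar, Sam, Tao, Zoe, Dee, Rex, Wes, Xiu, Yul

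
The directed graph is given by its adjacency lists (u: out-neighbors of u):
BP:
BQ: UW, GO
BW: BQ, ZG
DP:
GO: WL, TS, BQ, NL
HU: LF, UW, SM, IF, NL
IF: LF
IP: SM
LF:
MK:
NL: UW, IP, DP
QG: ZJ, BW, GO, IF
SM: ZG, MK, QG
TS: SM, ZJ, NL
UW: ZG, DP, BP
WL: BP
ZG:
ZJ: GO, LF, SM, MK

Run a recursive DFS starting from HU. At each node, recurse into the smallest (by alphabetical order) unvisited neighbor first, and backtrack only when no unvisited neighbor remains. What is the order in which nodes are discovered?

Visit HU
HU → IF
IF → LF
HU → NL
NL → DP
NL → IP
IP → SM
SM → MK
SM → QG
QG → BW
BW → BQ
BQ → GO
GO → TS
TS → ZJ
GO → WL
WL → BP
BQ → UW
UW → ZG

HU, IF, LF, NL, DP, IP, SM, MK, QG, BW, BQ, GO, TS, ZJ, WL, BP, UW, ZG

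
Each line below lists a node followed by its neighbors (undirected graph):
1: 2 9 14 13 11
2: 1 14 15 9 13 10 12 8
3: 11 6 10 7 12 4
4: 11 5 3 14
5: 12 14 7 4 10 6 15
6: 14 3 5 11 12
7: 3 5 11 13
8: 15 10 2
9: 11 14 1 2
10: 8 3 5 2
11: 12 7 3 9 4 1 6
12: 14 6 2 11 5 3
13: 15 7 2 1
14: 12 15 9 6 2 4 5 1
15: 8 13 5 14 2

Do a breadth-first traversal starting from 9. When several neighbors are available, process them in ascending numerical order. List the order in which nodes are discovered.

Visit 9; enqueue 1, 2, 11, 14 → queue [1, 2, 11, 14]
Visit 1; enqueue 13 → queue [2, 11, 14, 13]
Visit 2; enqueue 8, 10, 12, 15 → queue [11, 14, 13, 8, 10, 12, 15]
Visit 11; enqueue 3, 4, 6, 7 → queue [14, 13, 8, 10, 12, 15, 3, 4, 6, 7]
Visit 14; enqueue 5 → queue [13, 8, 10, 12, 15, 3, 4, 6, 7, 5]
Visit 13 → queue [8, 10, 12, 15, 3, 4, 6, 7, 5]
Visit 8 → queue [10, 12, 15, 3, 4, 6, 7, 5]
Visit 10 → queue [12, 15, 3, 4, 6, 7, 5]
Visit 12 → queue [15, 3, 4, 6, 7, 5]
Visit 15 → queue [3, 4, 6, 7, 5]
Visit 3 → queue [4, 6, 7, 5]
Visit 4 → queue [6, 7, 5]
Visit 6 → queue [7, 5]
Visit 7 → queue [5]
Visit 5 → queue []

9 → 1 → 2 → 11 → 14 → 13 → 8 → 10 → 12 → 15 → 3 → 4 → 6 → 7 → 5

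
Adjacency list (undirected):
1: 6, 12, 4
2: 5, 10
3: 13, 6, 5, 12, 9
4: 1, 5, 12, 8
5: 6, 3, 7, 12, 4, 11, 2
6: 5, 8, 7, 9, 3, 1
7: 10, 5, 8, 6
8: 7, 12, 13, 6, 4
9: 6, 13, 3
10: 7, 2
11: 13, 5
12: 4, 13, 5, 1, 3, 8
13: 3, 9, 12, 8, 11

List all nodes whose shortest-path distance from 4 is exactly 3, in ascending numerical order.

9, 10

Level 0: 4
Level 1: 1, 5, 8, 12
Level 2: 2, 3, 6, 7, 11, 13
Level 3: 9, 10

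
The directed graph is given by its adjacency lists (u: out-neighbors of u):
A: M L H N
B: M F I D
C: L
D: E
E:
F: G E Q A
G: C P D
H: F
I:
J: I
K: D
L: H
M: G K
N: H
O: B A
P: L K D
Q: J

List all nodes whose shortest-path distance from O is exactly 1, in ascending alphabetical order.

A, B

Level 0: O
Level 1: A, B
Level 2: D, F, H, I, L, M, N
Level 3: E, G, K, Q
Level 4: C, J, P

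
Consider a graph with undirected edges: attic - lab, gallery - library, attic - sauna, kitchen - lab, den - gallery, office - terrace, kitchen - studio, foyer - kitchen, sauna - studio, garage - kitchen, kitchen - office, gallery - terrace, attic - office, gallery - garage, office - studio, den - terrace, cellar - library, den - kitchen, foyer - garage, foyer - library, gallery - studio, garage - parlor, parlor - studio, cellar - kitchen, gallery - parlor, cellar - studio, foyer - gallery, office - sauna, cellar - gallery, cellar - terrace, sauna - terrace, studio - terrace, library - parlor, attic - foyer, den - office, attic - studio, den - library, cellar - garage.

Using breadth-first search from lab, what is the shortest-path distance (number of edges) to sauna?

2

Level 0: lab
Level 1: attic, kitchen
Level 2: cellar, den, foyer, garage, office, sauna, studio
Level 3: gallery, library, parlor, terrace
sauna first appears at level 2.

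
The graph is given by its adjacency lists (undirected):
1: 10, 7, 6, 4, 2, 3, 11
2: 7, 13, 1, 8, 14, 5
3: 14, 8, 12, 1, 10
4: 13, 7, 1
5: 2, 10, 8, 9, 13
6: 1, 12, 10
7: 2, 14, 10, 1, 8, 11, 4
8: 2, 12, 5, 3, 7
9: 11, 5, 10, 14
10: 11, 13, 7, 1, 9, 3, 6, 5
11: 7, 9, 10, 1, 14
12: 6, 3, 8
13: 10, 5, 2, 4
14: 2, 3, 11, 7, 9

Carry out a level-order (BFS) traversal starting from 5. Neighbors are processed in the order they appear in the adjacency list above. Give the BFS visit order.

Visit 5; enqueue 2, 10, 8, 9, 13 → queue [2, 10, 8, 9, 13]
Visit 2; enqueue 7, 1, 14 → queue [10, 8, 9, 13, 7, 1, 14]
Visit 10; enqueue 11, 3, 6 → queue [8, 9, 13, 7, 1, 14, 11, 3, 6]
Visit 8; enqueue 12 → queue [9, 13, 7, 1, 14, 11, 3, 6, 12]
Visit 9 → queue [13, 7, 1, 14, 11, 3, 6, 12]
Visit 13; enqueue 4 → queue [7, 1, 14, 11, 3, 6, 12, 4]
Visit 7 → queue [1, 14, 11, 3, 6, 12, 4]
Visit 1 → queue [14, 11, 3, 6, 12, 4]
Visit 14 → queue [11, 3, 6, 12, 4]
Visit 11 → queue [3, 6, 12, 4]
Visit 3 → queue [6, 12, 4]
Visit 6 → queue [12, 4]
Visit 12 → queue [4]
Visit 4 → queue []

5 -> 2 -> 10 -> 8 -> 9 -> 13 -> 7 -> 1 -> 14 -> 11 -> 3 -> 6 -> 12 -> 4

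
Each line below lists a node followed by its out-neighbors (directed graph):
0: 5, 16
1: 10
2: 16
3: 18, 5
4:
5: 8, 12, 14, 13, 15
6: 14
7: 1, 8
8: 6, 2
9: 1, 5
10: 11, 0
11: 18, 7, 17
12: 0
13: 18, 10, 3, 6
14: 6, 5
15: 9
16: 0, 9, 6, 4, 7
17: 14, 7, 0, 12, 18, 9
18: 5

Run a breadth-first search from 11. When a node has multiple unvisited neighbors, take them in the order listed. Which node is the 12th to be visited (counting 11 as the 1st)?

13

Visit 11; enqueue 18, 7, 17 → queue [18, 7, 17]
Visit 18; enqueue 5 → queue [7, 17, 5]
Visit 7; enqueue 1, 8 → queue [17, 5, 1, 8]
Visit 17; enqueue 14, 0, 12, 9 → queue [5, 1, 8, 14, 0, 12, 9]
Visit 5; enqueue 13, 15 → queue [1, 8, 14, 0, 12, 9, 13, 15]
Visit 1; enqueue 10 → queue [8, 14, 0, 12, 9, 13, 15, 10]
Visit 8; enqueue 6, 2 → queue [14, 0, 12, 9, 13, 15, 10, 6, 2]
Visit 14 → queue [0, 12, 9, 13, 15, 10, 6, 2]
Visit 0; enqueue 16 → queue [12, 9, 13, 15, 10, 6, 2, 16]
Visit 12 → queue [9, 13, 15, 10, 6, 2, 16]
Visit 9 → queue [13, 15, 10, 6, 2, 16]
Visit 13; enqueue 3 → queue [15, 10, 6, 2, 16, 3]
Visit 15 → queue [10, 6, 2, 16, 3]
Visit 10 → queue [6, 2, 16, 3]
Visit 6 → queue [2, 16, 3]
Visit 2 → queue [16, 3]
Visit 16; enqueue 4 → queue [3, 4]
Visit 3 → queue [4]
Visit 4 → queue []

Visit order: 11, 18, 7, 17, 5, 1, 8, 14, 0, 12, 9, 13, 15, 10, 6, 2, 16, 3, 4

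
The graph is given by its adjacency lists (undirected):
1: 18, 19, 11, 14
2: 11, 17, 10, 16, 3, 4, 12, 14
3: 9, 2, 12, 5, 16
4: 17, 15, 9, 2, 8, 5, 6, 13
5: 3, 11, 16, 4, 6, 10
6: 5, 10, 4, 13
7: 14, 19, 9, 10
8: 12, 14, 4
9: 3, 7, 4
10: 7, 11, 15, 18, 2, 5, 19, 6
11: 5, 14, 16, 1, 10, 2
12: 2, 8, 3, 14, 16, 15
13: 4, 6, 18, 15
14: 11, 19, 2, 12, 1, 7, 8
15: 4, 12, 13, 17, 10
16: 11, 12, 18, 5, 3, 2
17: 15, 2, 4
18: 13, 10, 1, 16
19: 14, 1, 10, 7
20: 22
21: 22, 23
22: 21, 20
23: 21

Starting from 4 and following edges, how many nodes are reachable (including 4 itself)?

BFS from 4 visits: 4, 17, 15, 9, 2, 8, 5, 6, 13, 12, 10, 3, 7, 11, 16, 14, 18, 19, 1
Reachable nodes: 19 of 23 total.

19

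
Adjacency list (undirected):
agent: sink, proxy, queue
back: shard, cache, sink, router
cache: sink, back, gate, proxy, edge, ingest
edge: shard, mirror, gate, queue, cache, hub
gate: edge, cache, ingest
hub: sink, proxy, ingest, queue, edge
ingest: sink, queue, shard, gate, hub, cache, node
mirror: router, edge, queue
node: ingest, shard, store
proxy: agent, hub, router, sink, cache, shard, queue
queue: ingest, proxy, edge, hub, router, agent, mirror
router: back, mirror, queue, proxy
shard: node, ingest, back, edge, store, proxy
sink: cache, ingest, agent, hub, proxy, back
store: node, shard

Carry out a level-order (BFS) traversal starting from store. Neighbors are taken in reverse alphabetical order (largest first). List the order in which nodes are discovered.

store shard node proxy ingest edge back sink router queue hub cache agent gate mirror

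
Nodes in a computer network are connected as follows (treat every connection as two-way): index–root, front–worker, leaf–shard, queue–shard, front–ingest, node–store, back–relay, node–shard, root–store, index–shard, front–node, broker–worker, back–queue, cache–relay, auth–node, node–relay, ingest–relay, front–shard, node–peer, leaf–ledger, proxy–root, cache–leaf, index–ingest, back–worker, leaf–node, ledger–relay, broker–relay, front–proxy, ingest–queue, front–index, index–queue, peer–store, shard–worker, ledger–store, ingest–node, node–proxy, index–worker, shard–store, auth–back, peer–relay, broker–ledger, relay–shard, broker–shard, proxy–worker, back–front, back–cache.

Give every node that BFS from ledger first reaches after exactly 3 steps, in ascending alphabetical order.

Level 0: ledger
Level 1: broker, leaf, relay, store
Level 2: back, cache, ingest, node, peer, root, shard, worker
Level 3: auth, front, index, proxy, queue

auth, front, index, proxy, queue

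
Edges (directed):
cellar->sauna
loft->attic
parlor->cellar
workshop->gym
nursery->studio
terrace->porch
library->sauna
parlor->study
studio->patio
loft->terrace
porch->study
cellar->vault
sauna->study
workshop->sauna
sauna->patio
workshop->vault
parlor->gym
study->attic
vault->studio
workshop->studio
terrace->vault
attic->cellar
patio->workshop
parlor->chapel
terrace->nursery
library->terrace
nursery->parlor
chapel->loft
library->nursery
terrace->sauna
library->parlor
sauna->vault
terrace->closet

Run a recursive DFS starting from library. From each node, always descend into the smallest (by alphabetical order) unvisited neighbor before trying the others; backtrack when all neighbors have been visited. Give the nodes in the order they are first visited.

Visit library
library → nursery
nursery → parlor
parlor → cellar
cellar → sauna
sauna → patio
patio → workshop
workshop → gym
workshop → studio
workshop → vault
sauna → study
study → attic
parlor → chapel
chapel → loft
loft → terrace
terrace → closet
terrace → porch

library → nursery → parlor → cellar → sauna → patio → workshop → gym → studio → vault → study → attic → chapel → loft → terrace → closet → porch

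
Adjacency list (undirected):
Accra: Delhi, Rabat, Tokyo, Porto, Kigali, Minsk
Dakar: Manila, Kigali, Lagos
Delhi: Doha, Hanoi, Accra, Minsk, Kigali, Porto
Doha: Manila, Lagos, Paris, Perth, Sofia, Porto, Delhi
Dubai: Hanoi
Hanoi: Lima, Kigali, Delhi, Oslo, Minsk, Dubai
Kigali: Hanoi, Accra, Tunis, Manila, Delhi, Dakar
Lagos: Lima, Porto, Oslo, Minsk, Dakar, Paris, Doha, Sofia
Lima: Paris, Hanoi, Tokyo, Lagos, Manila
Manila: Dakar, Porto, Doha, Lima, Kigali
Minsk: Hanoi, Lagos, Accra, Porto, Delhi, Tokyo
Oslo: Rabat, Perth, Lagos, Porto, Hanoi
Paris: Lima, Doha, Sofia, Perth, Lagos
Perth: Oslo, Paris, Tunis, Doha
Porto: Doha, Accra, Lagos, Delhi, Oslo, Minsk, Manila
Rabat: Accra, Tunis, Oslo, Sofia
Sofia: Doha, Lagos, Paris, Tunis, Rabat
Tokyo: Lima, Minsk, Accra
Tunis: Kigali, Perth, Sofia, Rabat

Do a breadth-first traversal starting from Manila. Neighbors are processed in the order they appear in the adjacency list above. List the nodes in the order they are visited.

Visit Manila; enqueue Dakar, Porto, Doha, Lima, Kigali → queue [Dakar, Porto, Doha, Lima, Kigali]
Visit Dakar; enqueue Lagos → queue [Porto, Doha, Lima, Kigali, Lagos]
Visit Porto; enqueue Accra, Delhi, Oslo, Minsk → queue [Doha, Lima, Kigali, Lagos, Accra, Delhi, Oslo, Minsk]
Visit Doha; enqueue Paris, Perth, Sofia → queue [Lima, Kigali, Lagos, Accra, Delhi, Oslo, Minsk, Paris, Perth, Sofia]
Visit Lima; enqueue Hanoi, Tokyo → queue [Kigali, Lagos, Accra, Delhi, Oslo, Minsk, Paris, Perth, Sofia, Hanoi, Tokyo]
Visit Kigali; enqueue Tunis → queue [Lagos, Accra, Delhi, Oslo, Minsk, Paris, Perth, Sofia, Hanoi, Tokyo, Tunis]
Visit Lagos → queue [Accra, Delhi, Oslo, Minsk, Paris, Perth, Sofia, Hanoi, Tokyo, Tunis]
Visit Accra; enqueue Rabat → queue [Delhi, Oslo, Minsk, Paris, Perth, Sofia, Hanoi, Tokyo, Tunis, Rabat]
Visit Delhi → queue [Oslo, Minsk, Paris, Perth, Sofia, Hanoi, Tokyo, Tunis, Rabat]
Visit Oslo → queue [Minsk, Paris, Perth, Sofia, Hanoi, Tokyo, Tunis, Rabat]
Visit Minsk → queue [Paris, Perth, Sofia, Hanoi, Tokyo, Tunis, Rabat]
Visit Paris → queue [Perth, Sofia, Hanoi, Tokyo, Tunis, Rabat]
Visit Perth → queue [Sofia, Hanoi, Tokyo, Tunis, Rabat]
Visit Sofia → queue [Hanoi, Tokyo, Tunis, Rabat]
Visit Hanoi; enqueue Dubai → queue [Tokyo, Tunis, Rabat, Dubai]
Visit Tokyo → queue [Tunis, Rabat, Dubai]
Visit Tunis → queue [Rabat, Dubai]
Visit Rabat → queue [Dubai]
Visit Dubai → queue []

Manila -> Dakar -> Porto -> Doha -> Lima -> Kigali -> Lagos -> Accra -> Delhi -> Oslo -> Minsk -> Paris -> Perth -> Sofia -> Hanoi -> Tokyo -> Tunis -> Rabat -> Dubai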